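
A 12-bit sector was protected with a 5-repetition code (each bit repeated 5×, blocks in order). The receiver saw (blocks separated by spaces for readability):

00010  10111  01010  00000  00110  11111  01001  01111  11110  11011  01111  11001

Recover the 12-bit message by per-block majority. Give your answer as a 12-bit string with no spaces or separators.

Block 1 (00010): 1 one → 0
Block 2 (10111): 4 ones → 1
Block 3 (01010): 2 ones → 0
Block 4 (00000): 0 ones → 0
Block 5 (00110): 2 ones → 0
Block 6 (11111): 5 ones → 1
Block 7 (01001): 2 ones → 0
Block 8 (01111): 4 ones → 1
Block 9 (11110): 4 ones → 1
Block 10 (11011): 4 ones → 1
Block 11 (01111): 4 ones → 1
Block 12 (11001): 3 ones → 1

010001011111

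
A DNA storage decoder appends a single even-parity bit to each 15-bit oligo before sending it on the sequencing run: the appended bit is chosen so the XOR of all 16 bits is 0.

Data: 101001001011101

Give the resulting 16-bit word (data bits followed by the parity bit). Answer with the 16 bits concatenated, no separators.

1010010010111010

XOR of the 15 data bits: 1⊕0⊕1⊕0⊕0⊕1⊕0⊕0⊕1⊕0⊕1⊕1⊕1⊕0⊕1 = 0
Parity bit = 0 (so all 16 bits XOR to 0).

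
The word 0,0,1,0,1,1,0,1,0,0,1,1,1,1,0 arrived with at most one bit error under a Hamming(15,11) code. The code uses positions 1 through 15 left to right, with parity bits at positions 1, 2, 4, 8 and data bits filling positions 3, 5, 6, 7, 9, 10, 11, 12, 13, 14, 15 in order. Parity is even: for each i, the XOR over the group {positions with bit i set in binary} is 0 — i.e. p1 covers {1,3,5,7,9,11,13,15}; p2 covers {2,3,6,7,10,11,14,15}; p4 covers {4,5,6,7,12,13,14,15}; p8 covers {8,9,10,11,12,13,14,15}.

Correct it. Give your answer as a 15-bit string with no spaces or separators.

s1 (pos 1,3,5,7,9,11,13,15): 0⊕1⊕1⊕0⊕0⊕1⊕1⊕0 = 0
s2 (pos 2,3,6,7,10,11,14,15): 0⊕1⊕1⊕0⊕0⊕1⊕1⊕0 = 0
s4 (pos 4,5,6,7,12,13,14,15): 0⊕1⊕1⊕0⊕1⊕1⊕1⊕0 = 1
s8 (pos 8,9,10,11,12,13,14,15): 1⊕0⊕0⊕1⊕1⊕1⊕1⊕0 = 1
Syndrome s8…s1 = 1100 → error at position 12.
Flip position 12: 001011010011110 → 001011010010110

001011010010110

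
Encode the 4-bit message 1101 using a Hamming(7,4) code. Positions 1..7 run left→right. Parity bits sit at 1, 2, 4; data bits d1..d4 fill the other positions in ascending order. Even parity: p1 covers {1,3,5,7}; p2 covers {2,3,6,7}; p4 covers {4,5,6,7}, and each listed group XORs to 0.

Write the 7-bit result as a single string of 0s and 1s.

Place data at non-parity positions: p1 p2 1 p4 1 0 1
p1 (pos 1,3,5,7): XOR of data positions = 1⊕1⊕1 = 1
p2 (pos 2,3,6,7): XOR of data positions = 1⊕0⊕1 = 0
p4 (pos 4,5,6,7): XOR of data positions = 1⊕0⊕1 = 0
Codeword: 1010101

1010101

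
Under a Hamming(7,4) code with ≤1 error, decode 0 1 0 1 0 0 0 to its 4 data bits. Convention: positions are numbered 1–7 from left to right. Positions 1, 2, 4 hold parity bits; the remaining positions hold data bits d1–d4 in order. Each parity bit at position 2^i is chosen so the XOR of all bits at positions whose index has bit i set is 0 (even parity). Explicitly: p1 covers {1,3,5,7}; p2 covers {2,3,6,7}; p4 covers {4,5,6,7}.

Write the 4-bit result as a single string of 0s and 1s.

s1 (pos 1,3,5,7): 0⊕0⊕0⊕0 = 0
s2 (pos 2,3,6,7): 1⊕0⊕0⊕0 = 1
s4 (pos 4,5,6,7): 1⊕0⊕0⊕0 = 1
Syndrome s4…s1 = 110 → error at position 6.
Flip position 6: 0101000 → 0101010
Read data bits from positions 3,5,6,7: 0010

0010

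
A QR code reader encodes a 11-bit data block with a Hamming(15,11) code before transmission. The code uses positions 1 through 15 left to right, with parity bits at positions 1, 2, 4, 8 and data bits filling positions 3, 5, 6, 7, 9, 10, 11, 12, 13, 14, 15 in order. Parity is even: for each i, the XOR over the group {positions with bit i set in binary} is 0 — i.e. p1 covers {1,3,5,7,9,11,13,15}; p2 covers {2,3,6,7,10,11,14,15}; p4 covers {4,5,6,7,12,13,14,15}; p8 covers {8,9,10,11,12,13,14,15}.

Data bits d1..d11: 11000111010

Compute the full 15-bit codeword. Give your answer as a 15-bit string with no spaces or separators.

Place data at non-parity positions: p1 p2 1 p4 1 0 0 p8 0 1 1 1 0 1 0
p1 (pos 1,3,5,7,9,11,13,15): XOR of data positions = 1⊕1⊕0⊕0⊕1⊕0⊕0 = 1
p2 (pos 2,3,6,7,10,11,14,15): XOR of data positions = 1⊕0⊕0⊕1⊕1⊕1⊕0 = 0
p4 (pos 4,5,6,7,12,13,14,15): XOR of data positions = 1⊕0⊕0⊕1⊕0⊕1⊕0 = 1
p8 (pos 8,9,10,11,12,13,14,15): XOR of data positions = 0⊕1⊕1⊕1⊕0⊕1⊕0 = 0
Codeword: 101110000111010

101110000111010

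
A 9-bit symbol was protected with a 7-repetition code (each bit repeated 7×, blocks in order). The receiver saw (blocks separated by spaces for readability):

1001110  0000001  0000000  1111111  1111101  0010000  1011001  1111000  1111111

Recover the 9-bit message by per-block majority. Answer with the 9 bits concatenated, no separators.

100110111

Block 1 (1001110): 4 ones → 1
Block 2 (0000001): 1 one → 0
Block 3 (0000000): 0 ones → 0
Block 4 (1111111): 7 ones → 1
Block 5 (1111101): 6 ones → 1
Block 6 (0010000): 1 one → 0
Block 7 (1011001): 4 ones → 1
Block 8 (1111000): 4 ones → 1
Block 9 (1111111): 7 ones → 1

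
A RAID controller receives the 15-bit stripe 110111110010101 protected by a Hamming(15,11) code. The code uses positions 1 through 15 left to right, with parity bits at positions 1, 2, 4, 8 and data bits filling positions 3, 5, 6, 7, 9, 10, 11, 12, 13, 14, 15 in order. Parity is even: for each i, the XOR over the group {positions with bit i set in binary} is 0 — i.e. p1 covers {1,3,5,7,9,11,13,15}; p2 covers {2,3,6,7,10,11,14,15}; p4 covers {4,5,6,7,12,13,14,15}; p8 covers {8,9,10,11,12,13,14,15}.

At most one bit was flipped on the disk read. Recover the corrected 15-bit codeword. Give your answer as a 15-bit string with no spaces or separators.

100111110010101

s1 (pos 1,3,5,7,9,11,13,15): 1⊕0⊕1⊕1⊕0⊕1⊕1⊕1 = 0
s2 (pos 2,3,6,7,10,11,14,15): 1⊕0⊕1⊕1⊕0⊕1⊕0⊕1 = 1
s4 (pos 4,5,6,7,12,13,14,15): 1⊕1⊕1⊕1⊕0⊕1⊕0⊕1 = 0
s8 (pos 8,9,10,11,12,13,14,15): 1⊕0⊕0⊕1⊕0⊕1⊕0⊕1 = 0
Syndrome s8…s1 = 0010 → error at position 2.
Flip position 2: 110111110010101 → 100111110010101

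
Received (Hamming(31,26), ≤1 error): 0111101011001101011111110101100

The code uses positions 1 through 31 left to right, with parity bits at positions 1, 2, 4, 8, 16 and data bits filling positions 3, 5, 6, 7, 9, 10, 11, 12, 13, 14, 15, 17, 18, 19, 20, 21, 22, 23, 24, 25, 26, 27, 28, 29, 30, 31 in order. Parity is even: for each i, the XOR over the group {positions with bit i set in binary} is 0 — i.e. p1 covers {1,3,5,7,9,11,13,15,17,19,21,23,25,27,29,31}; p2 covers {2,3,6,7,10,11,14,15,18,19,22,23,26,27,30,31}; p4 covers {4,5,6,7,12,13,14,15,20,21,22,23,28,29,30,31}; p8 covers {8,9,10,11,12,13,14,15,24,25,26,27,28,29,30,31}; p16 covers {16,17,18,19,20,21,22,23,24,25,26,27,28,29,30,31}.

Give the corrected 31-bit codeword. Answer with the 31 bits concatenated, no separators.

0111101011001101011101110101100

s1 (pos 1,3,5,7,9,11,13,15,17,19,21,23,25,27,29,31): 0⊕1⊕1⊕1⊕1⊕0⊕1⊕0⊕0⊕1⊕1⊕1⊕0⊕0⊕1⊕0 = 1
s2 (pos 2,3,6,7,10,11,14,15,18,19,22,23,26,27,30,31): 1⊕1⊕0⊕1⊕1⊕0⊕1⊕0⊕1⊕1⊕1⊕1⊕1⊕0⊕0⊕0 = 0
s4 (pos 4,5,6,7,12,13,14,15,20,21,22,23,28,29,30,31): 1⊕1⊕0⊕1⊕0⊕1⊕1⊕0⊕1⊕1⊕1⊕1⊕1⊕1⊕0⊕0 = 1
s8 (pos 8,9,10,11,12,13,14,15,24,25,26,27,28,29,30,31): 0⊕1⊕1⊕0⊕0⊕1⊕1⊕0⊕1⊕0⊕1⊕0⊕1⊕1⊕0⊕0 = 0
s16 (pos 16,17,18,19,20,21,22,23,24,25,26,27,28,29,30,31): 1⊕0⊕1⊕1⊕1⊕1⊕1⊕1⊕1⊕0⊕1⊕0⊕1⊕1⊕0⊕0 = 1
Syndrome s16…s1 = 10101 → error at position 21.
Flip position 21: 0111101011001101011111110101100 → 0111101011001101011101110101100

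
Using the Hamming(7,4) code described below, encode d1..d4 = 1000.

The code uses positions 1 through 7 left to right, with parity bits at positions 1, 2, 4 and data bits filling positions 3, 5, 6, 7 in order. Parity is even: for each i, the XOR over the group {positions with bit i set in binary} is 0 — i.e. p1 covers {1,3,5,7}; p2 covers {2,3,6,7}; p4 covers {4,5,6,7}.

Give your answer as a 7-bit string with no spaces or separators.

1110000

Place data at non-parity positions: p1 p2 1 p4 0 0 0
p1 (pos 1,3,5,7): XOR of data positions = 1⊕0⊕0 = 1
p2 (pos 2,3,6,7): XOR of data positions = 1⊕0⊕0 = 1
p4 (pos 4,5,6,7): XOR of data positions = 0⊕0⊕0 = 0
Codeword: 1110000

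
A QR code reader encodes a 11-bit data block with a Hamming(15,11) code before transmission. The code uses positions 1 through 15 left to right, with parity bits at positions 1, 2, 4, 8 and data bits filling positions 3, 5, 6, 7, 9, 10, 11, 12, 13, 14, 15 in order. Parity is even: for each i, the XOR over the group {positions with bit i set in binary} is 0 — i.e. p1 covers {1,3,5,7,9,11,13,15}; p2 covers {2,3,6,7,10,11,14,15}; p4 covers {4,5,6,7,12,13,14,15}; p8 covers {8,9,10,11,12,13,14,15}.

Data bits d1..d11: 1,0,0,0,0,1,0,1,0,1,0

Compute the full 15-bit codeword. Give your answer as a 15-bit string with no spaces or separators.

111000010101010

Place data at non-parity positions: p1 p2 1 p4 0 0 0 p8 0 1 0 1 0 1 0
p1 (pos 1,3,5,7,9,11,13,15): XOR of data positions = 1⊕0⊕0⊕0⊕0⊕0⊕0 = 1
p2 (pos 2,3,6,7,10,11,14,15): XOR of data positions = 1⊕0⊕0⊕1⊕0⊕1⊕0 = 1
p4 (pos 4,5,6,7,12,13,14,15): XOR of data positions = 0⊕0⊕0⊕1⊕0⊕1⊕0 = 0
p8 (pos 8,9,10,11,12,13,14,15): XOR of data positions = 0⊕1⊕0⊕1⊕0⊕1⊕0 = 1
Codeword: 111000010101010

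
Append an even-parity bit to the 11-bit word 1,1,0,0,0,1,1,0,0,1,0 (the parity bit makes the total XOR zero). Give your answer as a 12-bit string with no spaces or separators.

110001100101

XOR of the 11 data bits: 1⊕1⊕0⊕0⊕0⊕1⊕1⊕0⊕0⊕1⊕0 = 1
Parity bit = 1 (so all 12 bits XOR to 0).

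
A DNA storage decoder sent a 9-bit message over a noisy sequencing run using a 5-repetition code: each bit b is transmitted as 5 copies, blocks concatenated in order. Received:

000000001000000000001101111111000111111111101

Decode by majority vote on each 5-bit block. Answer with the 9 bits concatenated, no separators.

Block 1 (00000): 0 ones → 0
Block 2 (00010): 1 one → 0
Block 3 (00000): 0 ones → 0
Block 4 (00000): 0 ones → 0
Block 5 (11011): 4 ones → 1
Block 6 (11111): 5 ones → 1
Block 7 (00011): 2 ones → 0
Block 8 (11111): 5 ones → 1
Block 9 (11101): 4 ones → 1

000011011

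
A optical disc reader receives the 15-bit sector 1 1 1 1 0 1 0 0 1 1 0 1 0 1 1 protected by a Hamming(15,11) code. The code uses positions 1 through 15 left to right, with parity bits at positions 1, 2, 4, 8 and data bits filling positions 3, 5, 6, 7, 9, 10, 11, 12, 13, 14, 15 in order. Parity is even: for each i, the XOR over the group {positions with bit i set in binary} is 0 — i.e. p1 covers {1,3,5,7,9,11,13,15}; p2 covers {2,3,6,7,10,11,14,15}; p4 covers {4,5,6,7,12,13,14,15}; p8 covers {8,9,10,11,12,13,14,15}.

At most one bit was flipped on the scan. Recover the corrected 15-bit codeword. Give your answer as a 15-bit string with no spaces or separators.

111101001100011

s1 (pos 1,3,5,7,9,11,13,15): 1⊕1⊕0⊕0⊕1⊕0⊕0⊕1 = 0
s2 (pos 2,3,6,7,10,11,14,15): 1⊕1⊕1⊕0⊕1⊕0⊕1⊕1 = 0
s4 (pos 4,5,6,7,12,13,14,15): 1⊕0⊕1⊕0⊕1⊕0⊕1⊕1 = 1
s8 (pos 8,9,10,11,12,13,14,15): 0⊕1⊕1⊕0⊕1⊕0⊕1⊕1 = 1
Syndrome s8…s1 = 1100 → error at position 12.
Flip position 12: 111101001101011 → 111101001100011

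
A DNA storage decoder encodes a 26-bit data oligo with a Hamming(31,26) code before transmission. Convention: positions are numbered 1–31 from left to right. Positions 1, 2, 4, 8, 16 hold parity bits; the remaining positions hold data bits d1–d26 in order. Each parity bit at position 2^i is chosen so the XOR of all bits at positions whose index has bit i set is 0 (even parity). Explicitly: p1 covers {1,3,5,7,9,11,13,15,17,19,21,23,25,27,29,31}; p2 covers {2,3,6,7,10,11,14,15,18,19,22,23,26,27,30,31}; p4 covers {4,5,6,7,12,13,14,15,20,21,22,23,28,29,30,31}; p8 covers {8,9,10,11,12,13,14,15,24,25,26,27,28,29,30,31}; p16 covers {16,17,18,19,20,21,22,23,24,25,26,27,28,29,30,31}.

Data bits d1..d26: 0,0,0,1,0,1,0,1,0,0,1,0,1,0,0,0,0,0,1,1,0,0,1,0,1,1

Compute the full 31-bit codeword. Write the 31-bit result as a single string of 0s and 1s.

0000001001010010010000011001011

Place data at non-parity positions: p1 p2 0 p4 0 0 1 p8 0 1 0 1 0 0 1 p16 0 1 0 0 0 0 0 1 1 0 0 1 0 1 1
p1 (pos 1,3,5,7,9,11,13,15,17,19,21,23,25,27,29,31): XOR of data positions = 0⊕0⊕1⊕0⊕0⊕0⊕1⊕0⊕0⊕0⊕0⊕1⊕0⊕0⊕1 = 0
p2 (pos 2,3,6,7,10,11,14,15,18,19,22,23,26,27,30,31): XOR of data positions = 0⊕0⊕1⊕1⊕0⊕0⊕1⊕1⊕0⊕0⊕0⊕0⊕0⊕1⊕1 = 0
p4 (pos 4,5,6,7,12,13,14,15,20,21,22,23,28,29,30,31): XOR of data positions = 0⊕0⊕1⊕1⊕0⊕0⊕1⊕0⊕0⊕0⊕0⊕1⊕0⊕1⊕1 = 0
p8 (pos 8,9,10,11,12,13,14,15,24,25,26,27,28,29,30,31): XOR of data positions = 0⊕1⊕0⊕1⊕0⊕0⊕1⊕1⊕1⊕0⊕0⊕1⊕0⊕1⊕1 = 0
p16 (pos 16,17,18,19,20,21,22,23,24,25,26,27,28,29,30,31): XOR of data positions = 0⊕1⊕0⊕0⊕0⊕0⊕0⊕1⊕1⊕0⊕0⊕1⊕0⊕1⊕1 = 0
Codeword: 0000001001010010010000011001011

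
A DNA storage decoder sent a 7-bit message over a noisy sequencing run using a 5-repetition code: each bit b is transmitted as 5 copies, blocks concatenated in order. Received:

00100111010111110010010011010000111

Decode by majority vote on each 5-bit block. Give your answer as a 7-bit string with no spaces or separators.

Block 1 (00100): 1 one → 0
Block 2 (11101): 4 ones → 1
Block 3 (01111): 4 ones → 1
Block 4 (10010): 2 ones → 0
Block 5 (01001): 2 ones → 0
Block 6 (10100): 2 ones → 0
Block 7 (00111): 3 ones → 1

0110001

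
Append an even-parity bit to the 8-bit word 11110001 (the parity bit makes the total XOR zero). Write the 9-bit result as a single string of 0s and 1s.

XOR of the 8 data bits: 1⊕1⊕1⊕1⊕0⊕0⊕0⊕1 = 1
Parity bit = 1 (so all 9 bits XOR to 0).

111100011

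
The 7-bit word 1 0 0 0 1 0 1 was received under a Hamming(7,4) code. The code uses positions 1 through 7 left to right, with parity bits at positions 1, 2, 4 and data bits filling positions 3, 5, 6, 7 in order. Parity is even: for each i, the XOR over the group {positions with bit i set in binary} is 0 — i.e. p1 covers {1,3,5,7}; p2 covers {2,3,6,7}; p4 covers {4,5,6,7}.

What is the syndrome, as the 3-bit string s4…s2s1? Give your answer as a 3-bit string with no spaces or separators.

011

s1 (pos 1,3,5,7): 1⊕0⊕1⊕1 = 1
s2 (pos 2,3,6,7): 0⊕0⊕0⊕1 = 1
s4 (pos 4,5,6,7): 0⊕1⊕0⊕1 = 0
Syndrome s4…s1 = 011 → error at position 3.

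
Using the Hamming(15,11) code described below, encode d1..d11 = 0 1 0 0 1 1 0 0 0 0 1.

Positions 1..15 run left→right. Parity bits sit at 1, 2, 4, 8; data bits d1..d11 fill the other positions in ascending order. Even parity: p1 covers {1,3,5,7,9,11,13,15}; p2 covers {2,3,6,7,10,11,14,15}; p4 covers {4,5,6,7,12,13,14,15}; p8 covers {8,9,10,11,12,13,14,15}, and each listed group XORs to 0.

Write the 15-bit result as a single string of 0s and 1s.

Place data at non-parity positions: p1 p2 0 p4 1 0 0 p8 1 1 0 0 0 0 1
p1 (pos 1,3,5,7,9,11,13,15): XOR of data positions = 0⊕1⊕0⊕1⊕0⊕0⊕1 = 1
p2 (pos 2,3,6,7,10,11,14,15): XOR of data positions = 0⊕0⊕0⊕1⊕0⊕0⊕1 = 0
p4 (pos 4,5,6,7,12,13,14,15): XOR of data positions = 1⊕0⊕0⊕0⊕0⊕0⊕1 = 0
p8 (pos 8,9,10,11,12,13,14,15): XOR of data positions = 1⊕1⊕0⊕0⊕0⊕0⊕1 = 1
Codeword: 100010011100001

100010011100001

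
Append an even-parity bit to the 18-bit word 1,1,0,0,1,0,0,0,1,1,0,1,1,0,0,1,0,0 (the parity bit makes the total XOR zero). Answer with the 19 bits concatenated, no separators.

1100100011011001000

XOR of the 18 data bits: 1⊕1⊕0⊕0⊕1⊕0⊕0⊕0⊕1⊕1⊕0⊕1⊕1⊕0⊕0⊕1⊕0⊕0 = 0
Parity bit = 0 (so all 19 bits XOR to 0).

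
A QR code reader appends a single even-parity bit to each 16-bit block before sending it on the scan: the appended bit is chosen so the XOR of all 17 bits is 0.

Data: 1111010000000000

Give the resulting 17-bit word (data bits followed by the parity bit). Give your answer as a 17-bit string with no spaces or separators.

11110100000000001

XOR of the 16 data bits: 1⊕1⊕1⊕1⊕0⊕1⊕0⊕0⊕0⊕0⊕0⊕0⊕0⊕0⊕0⊕0 = 1
Parity bit = 1 (so all 17 bits XOR to 0).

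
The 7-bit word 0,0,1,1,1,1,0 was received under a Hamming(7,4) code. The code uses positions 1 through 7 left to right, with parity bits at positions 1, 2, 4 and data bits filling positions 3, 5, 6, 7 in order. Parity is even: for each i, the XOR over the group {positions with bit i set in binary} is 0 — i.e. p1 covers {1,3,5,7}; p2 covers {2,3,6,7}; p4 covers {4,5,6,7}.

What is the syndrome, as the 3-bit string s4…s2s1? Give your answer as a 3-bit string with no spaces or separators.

s1 (pos 1,3,5,7): 0⊕1⊕1⊕0 = 0
s2 (pos 2,3,6,7): 0⊕1⊕1⊕0 = 0
s4 (pos 4,5,6,7): 1⊕1⊕1⊕0 = 1
Syndrome s4…s1 = 100 → error at position 4.

100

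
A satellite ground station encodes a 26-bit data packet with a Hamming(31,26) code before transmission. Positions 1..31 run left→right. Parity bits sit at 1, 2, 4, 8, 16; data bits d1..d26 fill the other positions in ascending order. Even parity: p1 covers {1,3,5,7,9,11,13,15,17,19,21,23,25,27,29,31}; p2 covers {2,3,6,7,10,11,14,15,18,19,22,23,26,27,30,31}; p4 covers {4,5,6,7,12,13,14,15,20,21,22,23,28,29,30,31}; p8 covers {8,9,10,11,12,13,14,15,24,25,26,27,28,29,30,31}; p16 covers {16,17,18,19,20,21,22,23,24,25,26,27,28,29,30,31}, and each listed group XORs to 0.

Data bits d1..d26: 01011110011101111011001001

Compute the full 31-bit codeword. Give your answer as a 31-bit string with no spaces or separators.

Place data at non-parity positions: p1 p2 0 p4 1 0 1 p8 1 1 1 0 0 1 1 p16 1 0 1 1 1 1 0 1 1 0 0 1 0 0 1
p1 (pos 1,3,5,7,9,11,13,15,17,19,21,23,25,27,29,31): XOR of data positions = 0⊕1⊕1⊕1⊕1⊕0⊕1⊕1⊕1⊕1⊕0⊕1⊕0⊕0⊕1 = 0
p2 (pos 2,3,6,7,10,11,14,15,18,19,22,23,26,27,30,31): XOR of data positions = 0⊕0⊕1⊕1⊕1⊕1⊕1⊕0⊕1⊕1⊕0⊕0⊕0⊕0⊕1 = 0
p4 (pos 4,5,6,7,12,13,14,15,20,21,22,23,28,29,30,31): XOR of data positions = 1⊕0⊕1⊕0⊕0⊕1⊕1⊕1⊕1⊕1⊕0⊕1⊕0⊕0⊕1 = 1
p8 (pos 8,9,10,11,12,13,14,15,24,25,26,27,28,29,30,31): XOR of data positions = 1⊕1⊕1⊕0⊕0⊕1⊕1⊕1⊕1⊕0⊕0⊕1⊕0⊕0⊕1 = 1
p16 (pos 16,17,18,19,20,21,22,23,24,25,26,27,28,29,30,31): XOR of data positions = 1⊕0⊕1⊕1⊕1⊕1⊕0⊕1⊕1⊕0⊕0⊕1⊕0⊕0⊕1 = 1
Codeword: 0001101111100111101111011001001

0001101111100111101111011001001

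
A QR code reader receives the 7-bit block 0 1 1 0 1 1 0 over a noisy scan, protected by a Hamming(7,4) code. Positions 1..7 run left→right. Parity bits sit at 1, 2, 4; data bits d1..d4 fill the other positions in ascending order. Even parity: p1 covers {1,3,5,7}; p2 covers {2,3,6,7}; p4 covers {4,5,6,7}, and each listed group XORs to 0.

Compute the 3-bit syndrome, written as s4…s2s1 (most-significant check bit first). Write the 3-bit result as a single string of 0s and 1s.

s1 (pos 1,3,5,7): 0⊕1⊕1⊕0 = 0
s2 (pos 2,3,6,7): 1⊕1⊕1⊕0 = 1
s4 (pos 4,5,6,7): 0⊕1⊕1⊕0 = 0
Syndrome s4…s1 = 010 → error at position 2.

010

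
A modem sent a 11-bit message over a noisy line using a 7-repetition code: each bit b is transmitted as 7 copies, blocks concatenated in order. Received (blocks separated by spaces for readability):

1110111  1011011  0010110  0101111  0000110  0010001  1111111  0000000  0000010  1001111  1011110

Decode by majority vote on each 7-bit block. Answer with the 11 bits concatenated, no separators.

Block 1 (1110111): 6 ones → 1
Block 2 (1011011): 5 ones → 1
Block 3 (0010110): 3 ones → 0
Block 4 (0101111): 5 ones → 1
Block 5 (0000110): 2 ones → 0
Block 6 (0010001): 2 ones → 0
Block 7 (1111111): 7 ones → 1
Block 8 (0000000): 0 ones → 0
Block 9 (0000010): 1 one → 0
Block 10 (1001111): 5 ones → 1
Block 11 (1011110): 5 ones → 1

11010010011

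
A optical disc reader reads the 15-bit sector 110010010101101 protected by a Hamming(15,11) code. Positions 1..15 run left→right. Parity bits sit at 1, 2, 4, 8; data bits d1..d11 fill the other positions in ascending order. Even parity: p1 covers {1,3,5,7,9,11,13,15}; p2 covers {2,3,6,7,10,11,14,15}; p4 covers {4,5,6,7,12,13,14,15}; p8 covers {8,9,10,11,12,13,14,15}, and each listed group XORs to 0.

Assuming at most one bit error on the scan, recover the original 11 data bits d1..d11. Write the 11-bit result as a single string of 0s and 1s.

s1 (pos 1,3,5,7,9,11,13,15): 1⊕0⊕1⊕0⊕0⊕0⊕1⊕1 = 0
s2 (pos 2,3,6,7,10,11,14,15): 1⊕0⊕0⊕0⊕1⊕0⊕0⊕1 = 1
s4 (pos 4,5,6,7,12,13,14,15): 0⊕1⊕0⊕0⊕1⊕1⊕0⊕1 = 0
s8 (pos 8,9,10,11,12,13,14,15): 1⊕0⊕1⊕0⊕1⊕1⊕0⊕1 = 1
Syndrome s8…s1 = 1010 → error at position 10.
Flip position 10: 110010010101101 → 110010010001101
Read data bits from positions 3,5,6,7,9,10,11,12,13,14,15: 01000001101

01000001101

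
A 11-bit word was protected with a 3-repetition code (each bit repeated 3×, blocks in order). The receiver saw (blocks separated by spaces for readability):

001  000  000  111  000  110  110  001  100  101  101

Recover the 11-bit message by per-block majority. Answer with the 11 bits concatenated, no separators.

Block 1 (001): 1 one → 0
Block 2 (000): 0 ones → 0
Block 3 (000): 0 ones → 0
Block 4 (111): 3 ones → 1
Block 5 (000): 0 ones → 0
Block 6 (110): 2 ones → 1
Block 7 (110): 2 ones → 1
Block 8 (001): 1 one → 0
Block 9 (100): 1 one → 0
Block 10 (101): 2 ones → 1
Block 11 (101): 2 ones → 1

00010110011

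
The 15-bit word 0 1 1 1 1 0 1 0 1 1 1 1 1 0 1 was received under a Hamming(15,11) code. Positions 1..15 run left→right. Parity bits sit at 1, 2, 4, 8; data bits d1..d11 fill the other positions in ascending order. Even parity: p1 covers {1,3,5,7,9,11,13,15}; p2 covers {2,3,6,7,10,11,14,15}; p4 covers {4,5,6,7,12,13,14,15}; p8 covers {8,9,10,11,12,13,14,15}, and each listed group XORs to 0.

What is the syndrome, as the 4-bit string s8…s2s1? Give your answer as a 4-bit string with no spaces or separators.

s1 (pos 1,3,5,7,9,11,13,15): 0⊕1⊕1⊕1⊕1⊕1⊕1⊕1 = 1
s2 (pos 2,3,6,7,10,11,14,15): 1⊕1⊕0⊕1⊕1⊕1⊕0⊕1 = 0
s4 (pos 4,5,6,7,12,13,14,15): 1⊕1⊕0⊕1⊕1⊕1⊕0⊕1 = 0
s8 (pos 8,9,10,11,12,13,14,15): 0⊕1⊕1⊕1⊕1⊕1⊕0⊕1 = 0
Syndrome s8…s1 = 0001 → error at position 1.

0001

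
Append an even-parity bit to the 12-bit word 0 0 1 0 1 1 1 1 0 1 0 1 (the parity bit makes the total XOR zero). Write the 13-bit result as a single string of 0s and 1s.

0010111101011

XOR of the 12 data bits: 0⊕0⊕1⊕0⊕1⊕1⊕1⊕1⊕0⊕1⊕0⊕1 = 1
Parity bit = 1 (so all 13 bits XOR to 0).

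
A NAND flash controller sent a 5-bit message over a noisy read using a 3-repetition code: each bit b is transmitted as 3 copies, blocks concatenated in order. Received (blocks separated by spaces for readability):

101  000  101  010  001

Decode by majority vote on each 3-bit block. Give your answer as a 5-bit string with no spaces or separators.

Block 1 (101): 2 ones → 1
Block 2 (000): 0 ones → 0
Block 3 (101): 2 ones → 1
Block 4 (010): 1 one → 0
Block 5 (001): 1 one → 0

10100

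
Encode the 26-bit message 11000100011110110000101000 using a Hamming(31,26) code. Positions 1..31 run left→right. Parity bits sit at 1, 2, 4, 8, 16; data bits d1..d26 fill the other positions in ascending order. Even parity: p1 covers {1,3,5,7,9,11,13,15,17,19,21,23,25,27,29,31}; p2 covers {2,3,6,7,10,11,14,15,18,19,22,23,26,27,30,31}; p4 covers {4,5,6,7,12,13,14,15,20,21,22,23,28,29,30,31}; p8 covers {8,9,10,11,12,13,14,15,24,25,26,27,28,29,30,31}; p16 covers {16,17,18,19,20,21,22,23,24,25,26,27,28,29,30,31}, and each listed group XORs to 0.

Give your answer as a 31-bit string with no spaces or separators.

Place data at non-parity positions: p1 p2 1 p4 1 0 0 p8 0 1 0 0 0 1 1 p16 1 1 0 1 1 0 0 0 0 1 0 1 0 0 0
p1 (pos 1,3,5,7,9,11,13,15,17,19,21,23,25,27,29,31): XOR of data positions = 1⊕1⊕0⊕0⊕0⊕0⊕1⊕1⊕0⊕1⊕0⊕0⊕0⊕0⊕0 = 1
p2 (pos 2,3,6,7,10,11,14,15,18,19,22,23,26,27,30,31): XOR of data positions = 1⊕0⊕0⊕1⊕0⊕1⊕1⊕1⊕0⊕0⊕0⊕1⊕0⊕0⊕0 = 0
p4 (pos 4,5,6,7,12,13,14,15,20,21,22,23,28,29,30,31): XOR of data positions = 1⊕0⊕0⊕0⊕0⊕1⊕1⊕1⊕1⊕0⊕0⊕1⊕0⊕0⊕0 = 0
p8 (pos 8,9,10,11,12,13,14,15,24,25,26,27,28,29,30,31): XOR of data positions = 0⊕1⊕0⊕0⊕0⊕1⊕1⊕0⊕0⊕1⊕0⊕1⊕0⊕0⊕0 = 1
p16 (pos 16,17,18,19,20,21,22,23,24,25,26,27,28,29,30,31): XOR of data positions = 1⊕1⊕0⊕1⊕1⊕0⊕0⊕0⊕0⊕1⊕0⊕1⊕0⊕0⊕0 = 0
Codeword: 1010100101000110110110000101000

1010100101000110110110000101000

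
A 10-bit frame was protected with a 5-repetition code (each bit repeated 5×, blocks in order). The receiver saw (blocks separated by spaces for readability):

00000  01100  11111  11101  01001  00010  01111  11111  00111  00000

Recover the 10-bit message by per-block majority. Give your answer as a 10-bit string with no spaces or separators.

Block 1 (00000): 0 ones → 0
Block 2 (01100): 2 ones → 0
Block 3 (11111): 5 ones → 1
Block 4 (11101): 4 ones → 1
Block 5 (01001): 2 ones → 0
Block 6 (00010): 1 one → 0
Block 7 (01111): 4 ones → 1
Block 8 (11111): 5 ones → 1
Block 9 (00111): 3 ones → 1
Block 10 (00000): 0 ones → 0

0011001110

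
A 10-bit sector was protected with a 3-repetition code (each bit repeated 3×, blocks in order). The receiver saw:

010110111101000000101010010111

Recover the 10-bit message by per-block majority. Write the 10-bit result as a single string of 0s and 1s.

Block 1 (010): 1 one → 0
Block 2 (110): 2 ones → 1
Block 3 (111): 3 ones → 1
Block 4 (101): 2 ones → 1
Block 5 (000): 0 ones → 0
Block 6 (000): 0 ones → 0
Block 7 (101): 2 ones → 1
Block 8 (010): 1 one → 0
Block 9 (010): 1 one → 0
Block 10 (111): 3 ones → 1

0111001001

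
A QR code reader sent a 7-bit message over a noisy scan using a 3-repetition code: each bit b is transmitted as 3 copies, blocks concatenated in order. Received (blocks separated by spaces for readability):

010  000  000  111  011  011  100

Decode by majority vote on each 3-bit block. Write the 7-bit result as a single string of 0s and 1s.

Block 1 (010): 1 one → 0
Block 2 (000): 0 ones → 0
Block 3 (000): 0 ones → 0
Block 4 (111): 3 ones → 1
Block 5 (011): 2 ones → 1
Block 6 (011): 2 ones → 1
Block 7 (100): 1 one → 0

0001110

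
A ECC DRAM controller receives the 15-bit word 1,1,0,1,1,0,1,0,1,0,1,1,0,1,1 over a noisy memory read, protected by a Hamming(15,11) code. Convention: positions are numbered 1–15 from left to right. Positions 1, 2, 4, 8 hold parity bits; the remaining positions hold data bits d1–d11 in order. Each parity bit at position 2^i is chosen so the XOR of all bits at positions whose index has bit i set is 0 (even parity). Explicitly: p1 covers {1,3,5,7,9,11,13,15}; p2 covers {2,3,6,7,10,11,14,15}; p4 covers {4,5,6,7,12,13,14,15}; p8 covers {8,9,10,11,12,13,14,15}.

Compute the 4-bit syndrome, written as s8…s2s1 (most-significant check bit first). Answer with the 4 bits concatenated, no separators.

1010

s1 (pos 1,3,5,7,9,11,13,15): 1⊕0⊕1⊕1⊕1⊕1⊕0⊕1 = 0
s2 (pos 2,3,6,7,10,11,14,15): 1⊕0⊕0⊕1⊕0⊕1⊕1⊕1 = 1
s4 (pos 4,5,6,7,12,13,14,15): 1⊕1⊕0⊕1⊕1⊕0⊕1⊕1 = 0
s8 (pos 8,9,10,11,12,13,14,15): 0⊕1⊕0⊕1⊕1⊕0⊕1⊕1 = 1
Syndrome s8…s1 = 1010 → error at position 10.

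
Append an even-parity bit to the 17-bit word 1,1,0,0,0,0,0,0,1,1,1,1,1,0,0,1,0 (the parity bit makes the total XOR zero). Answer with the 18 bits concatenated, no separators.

XOR of the 17 data bits: 1⊕1⊕0⊕0⊕0⊕0⊕0⊕0⊕1⊕1⊕1⊕1⊕1⊕0⊕0⊕1⊕0 = 0
Parity bit = 0 (so all 18 bits XOR to 0).

110000001111100100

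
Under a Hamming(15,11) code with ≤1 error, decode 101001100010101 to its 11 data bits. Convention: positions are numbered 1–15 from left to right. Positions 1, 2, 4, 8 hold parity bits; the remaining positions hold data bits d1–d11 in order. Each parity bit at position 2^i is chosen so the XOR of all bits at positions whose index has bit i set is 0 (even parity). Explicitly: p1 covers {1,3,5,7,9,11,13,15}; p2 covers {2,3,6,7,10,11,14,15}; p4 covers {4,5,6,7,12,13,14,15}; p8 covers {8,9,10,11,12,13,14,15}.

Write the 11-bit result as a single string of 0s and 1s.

s1 (pos 1,3,5,7,9,11,13,15): 1⊕1⊕0⊕1⊕0⊕1⊕1⊕1 = 0
s2 (pos 2,3,6,7,10,11,14,15): 0⊕1⊕1⊕1⊕0⊕1⊕0⊕1 = 1
s4 (pos 4,5,6,7,12,13,14,15): 0⊕0⊕1⊕1⊕0⊕1⊕0⊕1 = 0
s8 (pos 8,9,10,11,12,13,14,15): 0⊕0⊕0⊕1⊕0⊕1⊕0⊕1 = 1
Syndrome s8…s1 = 1010 → error at position 10.
Flip position 10: 101001100010101 → 101001100110101
Read data bits from positions 3,5,6,7,9,10,11,12,13,14,15: 10110110101

10110110101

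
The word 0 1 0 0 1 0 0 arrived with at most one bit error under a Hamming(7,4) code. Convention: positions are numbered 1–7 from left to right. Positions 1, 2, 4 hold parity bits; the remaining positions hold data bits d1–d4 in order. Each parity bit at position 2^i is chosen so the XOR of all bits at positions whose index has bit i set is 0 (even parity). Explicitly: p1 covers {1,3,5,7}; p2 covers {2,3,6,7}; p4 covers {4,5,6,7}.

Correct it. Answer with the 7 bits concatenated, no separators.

0100101

s1 (pos 1,3,5,7): 0⊕0⊕1⊕0 = 1
s2 (pos 2,3,6,7): 1⊕0⊕0⊕0 = 1
s4 (pos 4,5,6,7): 0⊕1⊕0⊕0 = 1
Syndrome s4…s1 = 111 → error at position 7.
Flip position 7: 0100100 → 0100101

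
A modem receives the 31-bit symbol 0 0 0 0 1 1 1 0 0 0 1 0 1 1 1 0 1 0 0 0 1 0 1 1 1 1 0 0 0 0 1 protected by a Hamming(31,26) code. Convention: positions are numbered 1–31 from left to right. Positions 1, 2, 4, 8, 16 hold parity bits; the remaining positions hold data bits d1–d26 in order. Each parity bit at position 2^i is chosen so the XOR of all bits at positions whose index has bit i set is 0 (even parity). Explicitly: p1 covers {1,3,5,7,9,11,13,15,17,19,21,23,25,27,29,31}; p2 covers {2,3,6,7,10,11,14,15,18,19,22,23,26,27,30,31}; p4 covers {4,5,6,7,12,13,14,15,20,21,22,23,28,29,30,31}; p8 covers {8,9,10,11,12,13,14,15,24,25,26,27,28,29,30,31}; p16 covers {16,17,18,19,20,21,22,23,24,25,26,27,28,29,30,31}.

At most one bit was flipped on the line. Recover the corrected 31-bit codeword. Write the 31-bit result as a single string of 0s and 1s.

0000111000101110100110111100001

s1 (pos 1,3,5,7,9,11,13,15,17,19,21,23,25,27,29,31): 0⊕0⊕1⊕1⊕0⊕1⊕1⊕1⊕1⊕0⊕1⊕1⊕1⊕0⊕0⊕1 = 0
s2 (pos 2,3,6,7,10,11,14,15,18,19,22,23,26,27,30,31): 0⊕0⊕1⊕1⊕0⊕1⊕1⊕1⊕0⊕0⊕0⊕1⊕1⊕0⊕0⊕1 = 0
s4 (pos 4,5,6,7,12,13,14,15,20,21,22,23,28,29,30,31): 0⊕1⊕1⊕1⊕0⊕1⊕1⊕1⊕0⊕1⊕0⊕1⊕0⊕0⊕0⊕1 = 1
s8 (pos 8,9,10,11,12,13,14,15,24,25,26,27,28,29,30,31): 0⊕0⊕0⊕1⊕0⊕1⊕1⊕1⊕1⊕1⊕1⊕0⊕0⊕0⊕0⊕1 = 0
s16 (pos 16,17,18,19,20,21,22,23,24,25,26,27,28,29,30,31): 0⊕1⊕0⊕0⊕0⊕1⊕0⊕1⊕1⊕1⊕1⊕0⊕0⊕0⊕0⊕1 = 1
Syndrome s16…s1 = 10100 → error at position 20.
Flip position 20: 0000111000101110100010111100001 → 0000111000101110100110111100001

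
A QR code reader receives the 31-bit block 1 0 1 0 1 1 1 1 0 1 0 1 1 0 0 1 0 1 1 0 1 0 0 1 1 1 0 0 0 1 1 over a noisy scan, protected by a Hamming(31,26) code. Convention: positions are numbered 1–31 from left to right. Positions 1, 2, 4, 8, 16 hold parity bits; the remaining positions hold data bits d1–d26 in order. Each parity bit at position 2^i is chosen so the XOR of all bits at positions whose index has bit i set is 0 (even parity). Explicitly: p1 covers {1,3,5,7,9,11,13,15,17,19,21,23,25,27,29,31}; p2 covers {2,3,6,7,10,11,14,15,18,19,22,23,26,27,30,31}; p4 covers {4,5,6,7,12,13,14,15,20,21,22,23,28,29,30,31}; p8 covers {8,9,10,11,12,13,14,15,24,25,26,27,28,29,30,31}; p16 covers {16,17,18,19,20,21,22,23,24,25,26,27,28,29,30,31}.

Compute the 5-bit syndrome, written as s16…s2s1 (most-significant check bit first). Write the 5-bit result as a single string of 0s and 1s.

11011

s1 (pos 1,3,5,7,9,11,13,15,17,19,21,23,25,27,29,31): 1⊕1⊕1⊕1⊕0⊕0⊕1⊕0⊕0⊕1⊕1⊕0⊕1⊕0⊕0⊕1 = 1
s2 (pos 2,3,6,7,10,11,14,15,18,19,22,23,26,27,30,31): 0⊕1⊕1⊕1⊕1⊕0⊕0⊕0⊕1⊕1⊕0⊕0⊕1⊕0⊕1⊕1 = 1
s4 (pos 4,5,6,7,12,13,14,15,20,21,22,23,28,29,30,31): 0⊕1⊕1⊕1⊕1⊕1⊕0⊕0⊕0⊕1⊕0⊕0⊕0⊕0⊕1⊕1 = 0
s8 (pos 8,9,10,11,12,13,14,15,24,25,26,27,28,29,30,31): 1⊕0⊕1⊕0⊕1⊕1⊕0⊕0⊕1⊕1⊕1⊕0⊕0⊕0⊕1⊕1 = 1
s16 (pos 16,17,18,19,20,21,22,23,24,25,26,27,28,29,30,31): 1⊕0⊕1⊕1⊕0⊕1⊕0⊕0⊕1⊕1⊕1⊕0⊕0⊕0⊕1⊕1 = 1
Syndrome s16…s1 = 11011 → error at position 27.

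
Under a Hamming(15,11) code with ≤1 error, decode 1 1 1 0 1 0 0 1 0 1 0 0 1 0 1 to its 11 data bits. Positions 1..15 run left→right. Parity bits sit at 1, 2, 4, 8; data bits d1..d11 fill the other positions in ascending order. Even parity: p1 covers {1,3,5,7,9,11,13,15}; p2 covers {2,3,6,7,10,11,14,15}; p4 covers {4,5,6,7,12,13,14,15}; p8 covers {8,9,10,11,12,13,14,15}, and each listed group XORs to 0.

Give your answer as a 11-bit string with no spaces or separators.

10000100101

s1 (pos 1,3,5,7,9,11,13,15): 1⊕1⊕1⊕0⊕0⊕0⊕1⊕1 = 1
s2 (pos 2,3,6,7,10,11,14,15): 1⊕1⊕0⊕0⊕1⊕0⊕0⊕1 = 0
s4 (pos 4,5,6,7,12,13,14,15): 0⊕1⊕0⊕0⊕0⊕1⊕0⊕1 = 1
s8 (pos 8,9,10,11,12,13,14,15): 1⊕0⊕1⊕0⊕0⊕1⊕0⊕1 = 0
Syndrome s8…s1 = 0101 → error at position 5.
Flip position 5: 111010010100101 → 111000010100101
Read data bits from positions 3,5,6,7,9,10,11,12,13,14,15: 10000100101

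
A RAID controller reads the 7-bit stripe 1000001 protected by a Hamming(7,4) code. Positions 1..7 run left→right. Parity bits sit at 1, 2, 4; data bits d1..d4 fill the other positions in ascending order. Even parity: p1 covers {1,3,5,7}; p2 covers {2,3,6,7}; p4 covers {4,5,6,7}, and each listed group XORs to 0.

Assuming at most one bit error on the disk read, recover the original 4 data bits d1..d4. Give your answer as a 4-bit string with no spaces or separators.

s1 (pos 1,3,5,7): 1⊕0⊕0⊕1 = 0
s2 (pos 2,3,6,7): 0⊕0⊕0⊕1 = 1
s4 (pos 4,5,6,7): 0⊕0⊕0⊕1 = 1
Syndrome s4…s1 = 110 → error at position 6.
Flip position 6: 1000001 → 1000011
Read data bits from positions 3,5,6,7: 0011

0011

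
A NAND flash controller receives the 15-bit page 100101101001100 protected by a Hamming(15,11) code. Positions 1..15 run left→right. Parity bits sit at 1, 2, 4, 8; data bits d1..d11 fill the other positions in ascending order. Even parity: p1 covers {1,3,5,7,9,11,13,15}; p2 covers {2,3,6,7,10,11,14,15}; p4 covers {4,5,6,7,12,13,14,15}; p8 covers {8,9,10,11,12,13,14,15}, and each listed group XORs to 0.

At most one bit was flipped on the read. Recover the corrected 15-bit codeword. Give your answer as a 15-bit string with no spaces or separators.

s1 (pos 1,3,5,7,9,11,13,15): 1⊕0⊕0⊕1⊕1⊕0⊕1⊕0 = 0
s2 (pos 2,3,6,7,10,11,14,15): 0⊕0⊕1⊕1⊕0⊕0⊕0⊕0 = 0
s4 (pos 4,5,6,7,12,13,14,15): 1⊕0⊕1⊕1⊕1⊕1⊕0⊕0 = 1
s8 (pos 8,9,10,11,12,13,14,15): 0⊕1⊕0⊕0⊕1⊕1⊕0⊕0 = 1
Syndrome s8…s1 = 1100 → error at position 12.
Flip position 12: 100101101001100 → 100101101000100

100101101000100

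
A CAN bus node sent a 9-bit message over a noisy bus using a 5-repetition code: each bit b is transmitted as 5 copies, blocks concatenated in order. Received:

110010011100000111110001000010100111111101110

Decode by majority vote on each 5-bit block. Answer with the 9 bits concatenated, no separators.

110100111

Block 1 (11001): 3 ones → 1
Block 2 (00111): 3 ones → 1
Block 3 (00000): 0 ones → 0
Block 4 (11111): 5 ones → 1
Block 5 (00010): 1 one → 0
Block 6 (00010): 1 one → 0
Block 7 (10011): 3 ones → 1
Block 8 (11111): 5 ones → 1
Block 9 (01110): 3 ones → 1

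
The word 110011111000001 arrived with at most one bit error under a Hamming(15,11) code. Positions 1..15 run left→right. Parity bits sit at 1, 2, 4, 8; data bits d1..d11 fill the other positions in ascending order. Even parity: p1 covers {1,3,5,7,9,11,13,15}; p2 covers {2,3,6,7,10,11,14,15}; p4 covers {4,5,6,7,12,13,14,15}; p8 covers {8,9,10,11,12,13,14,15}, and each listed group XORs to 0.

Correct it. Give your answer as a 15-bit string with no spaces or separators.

s1 (pos 1,3,5,7,9,11,13,15): 1⊕0⊕1⊕1⊕1⊕0⊕0⊕1 = 1
s2 (pos 2,3,6,7,10,11,14,15): 1⊕0⊕1⊕1⊕0⊕0⊕0⊕1 = 0
s4 (pos 4,5,6,7,12,13,14,15): 0⊕1⊕1⊕1⊕0⊕0⊕0⊕1 = 0
s8 (pos 8,9,10,11,12,13,14,15): 1⊕1⊕0⊕0⊕0⊕0⊕0⊕1 = 1
Syndrome s8…s1 = 1001 → error at position 9.
Flip position 9: 110011111000001 → 110011110000001

110011110000001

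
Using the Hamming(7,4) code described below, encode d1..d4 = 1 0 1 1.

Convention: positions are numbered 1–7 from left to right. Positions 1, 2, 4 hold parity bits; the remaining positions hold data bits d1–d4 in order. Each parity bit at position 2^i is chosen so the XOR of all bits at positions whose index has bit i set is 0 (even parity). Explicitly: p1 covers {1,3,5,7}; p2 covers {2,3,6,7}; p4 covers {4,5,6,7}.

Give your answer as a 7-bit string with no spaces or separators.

0110011

Place data at non-parity positions: p1 p2 1 p4 0 1 1
p1 (pos 1,3,5,7): XOR of data positions = 1⊕0⊕1 = 0
p2 (pos 2,3,6,7): XOR of data positions = 1⊕1⊕1 = 1
p4 (pos 4,5,6,7): XOR of data positions = 0⊕1⊕1 = 0
Codeword: 0110011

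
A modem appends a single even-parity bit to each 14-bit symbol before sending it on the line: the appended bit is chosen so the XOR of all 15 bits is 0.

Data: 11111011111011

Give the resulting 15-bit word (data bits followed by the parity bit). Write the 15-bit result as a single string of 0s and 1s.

111110111110110

XOR of the 14 data bits: 1⊕1⊕1⊕1⊕1⊕0⊕1⊕1⊕1⊕1⊕1⊕0⊕1⊕1 = 0
Parity bit = 0 (so all 15 bits XOR to 0).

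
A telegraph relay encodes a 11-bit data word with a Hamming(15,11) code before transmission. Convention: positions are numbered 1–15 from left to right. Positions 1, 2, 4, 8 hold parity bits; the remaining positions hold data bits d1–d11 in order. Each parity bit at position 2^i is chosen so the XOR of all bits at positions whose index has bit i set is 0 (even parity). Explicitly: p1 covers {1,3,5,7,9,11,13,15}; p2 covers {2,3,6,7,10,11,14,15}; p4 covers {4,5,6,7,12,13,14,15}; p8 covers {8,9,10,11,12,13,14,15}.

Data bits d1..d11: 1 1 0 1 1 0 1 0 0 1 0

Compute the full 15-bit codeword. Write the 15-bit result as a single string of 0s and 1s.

101110111010010

Place data at non-parity positions: p1 p2 1 p4 1 0 1 p8 1 0 1 0 0 1 0
p1 (pos 1,3,5,7,9,11,13,15): XOR of data positions = 1⊕1⊕1⊕1⊕1⊕0⊕0 = 1
p2 (pos 2,3,6,7,10,11,14,15): XOR of data positions = 1⊕0⊕1⊕0⊕1⊕1⊕0 = 0
p4 (pos 4,5,6,7,12,13,14,15): XOR of data positions = 1⊕0⊕1⊕0⊕0⊕1⊕0 = 1
p8 (pos 8,9,10,11,12,13,14,15): XOR of data positions = 1⊕0⊕1⊕0⊕0⊕1⊕0 = 1
Codeword: 101110111010010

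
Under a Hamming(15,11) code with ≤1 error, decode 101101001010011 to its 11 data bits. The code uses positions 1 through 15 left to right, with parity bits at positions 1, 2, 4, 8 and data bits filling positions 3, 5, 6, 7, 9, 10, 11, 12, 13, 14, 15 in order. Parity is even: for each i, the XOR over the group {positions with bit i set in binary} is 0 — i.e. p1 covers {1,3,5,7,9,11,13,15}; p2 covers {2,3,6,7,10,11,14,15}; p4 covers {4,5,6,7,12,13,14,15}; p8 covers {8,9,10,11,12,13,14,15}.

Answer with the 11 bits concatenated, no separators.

s1 (pos 1,3,5,7,9,11,13,15): 1⊕1⊕0⊕0⊕1⊕1⊕0⊕1 = 1
s2 (pos 2,3,6,7,10,11,14,15): 0⊕1⊕1⊕0⊕0⊕1⊕1⊕1 = 1
s4 (pos 4,5,6,7,12,13,14,15): 1⊕0⊕1⊕0⊕0⊕0⊕1⊕1 = 0
s8 (pos 8,9,10,11,12,13,14,15): 0⊕1⊕0⊕1⊕0⊕0⊕1⊕1 = 0
Syndrome s8…s1 = 0011 → error at position 3.
Flip position 3: 101101001010011 → 100101001010011
Read data bits from positions 3,5,6,7,9,10,11,12,13,14,15: 00101010011

00101010011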